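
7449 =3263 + 4186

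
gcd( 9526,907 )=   1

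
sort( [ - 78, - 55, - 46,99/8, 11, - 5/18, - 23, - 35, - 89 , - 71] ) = [ - 89,  -  78  , - 71, - 55, - 46, - 35, -23,  -  5/18, 11, 99/8]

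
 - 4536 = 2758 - 7294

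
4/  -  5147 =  - 4/5147 = - 0.00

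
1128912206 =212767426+916144780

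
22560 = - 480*( - 47 )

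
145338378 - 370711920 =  - 225373542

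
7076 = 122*58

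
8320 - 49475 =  - 41155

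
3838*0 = 0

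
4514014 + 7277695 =11791709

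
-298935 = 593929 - 892864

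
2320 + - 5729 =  - 3409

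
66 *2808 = 185328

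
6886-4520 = 2366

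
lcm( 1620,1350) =8100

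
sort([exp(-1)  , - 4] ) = [- 4, exp ( - 1)]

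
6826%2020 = 766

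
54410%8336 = 4394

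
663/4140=221/1380=0.16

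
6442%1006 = 406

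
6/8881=6/8881 =0.00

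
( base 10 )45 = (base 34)1b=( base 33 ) 1c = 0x2d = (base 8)55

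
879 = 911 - 32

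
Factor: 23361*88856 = 2^3*3^1*13^1*29^1*383^1*599^1 = 2075765016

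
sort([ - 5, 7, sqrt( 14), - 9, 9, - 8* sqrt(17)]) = [ - 8 * sqrt( 17),- 9,-5, sqrt (14 ),  7,9 ]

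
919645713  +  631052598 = 1550698311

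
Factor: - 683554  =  - 2^1*341777^1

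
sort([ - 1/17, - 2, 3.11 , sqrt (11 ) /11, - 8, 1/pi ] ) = [ - 8,-2  , - 1/17,sqrt(11 ) /11,1/pi, 3.11]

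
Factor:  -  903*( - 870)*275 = 2^1*3^2*5^3*7^1 * 11^1*29^1*43^1 =216042750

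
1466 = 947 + 519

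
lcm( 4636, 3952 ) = 241072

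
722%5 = 2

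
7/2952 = 7/2952= 0.00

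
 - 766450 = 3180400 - 3946850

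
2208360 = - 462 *( - 4780 ) 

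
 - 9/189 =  - 1 + 20/21 = - 0.05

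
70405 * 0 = 0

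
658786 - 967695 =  - 308909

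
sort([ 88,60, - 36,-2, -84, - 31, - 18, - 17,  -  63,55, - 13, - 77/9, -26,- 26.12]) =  [-84, - 63,  -  36, - 31, - 26.12 ,-26, - 18, - 17,-13, - 77/9, - 2,55,  60,  88 ] 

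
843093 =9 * 93677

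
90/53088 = 15/8848 = 0.00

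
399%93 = 27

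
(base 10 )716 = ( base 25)13g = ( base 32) MC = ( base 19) 1ID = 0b1011001100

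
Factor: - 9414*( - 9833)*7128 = 2^4 *3^6*11^1*523^1 * 9833^1=659823720336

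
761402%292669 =176064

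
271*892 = 241732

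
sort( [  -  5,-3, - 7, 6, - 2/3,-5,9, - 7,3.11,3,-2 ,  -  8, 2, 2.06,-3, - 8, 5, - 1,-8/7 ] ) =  [-8, - 8, - 7, - 7, - 5,-5, - 3,-3, - 2, - 8/7, - 1, - 2/3,2,2.06,3,3.11,5,6,9 ] 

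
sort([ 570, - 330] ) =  [ -330, 570 ]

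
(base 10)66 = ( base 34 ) 1w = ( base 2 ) 1000010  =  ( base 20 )36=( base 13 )51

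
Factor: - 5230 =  - 2^1 * 5^1*523^1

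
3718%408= 46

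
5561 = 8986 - 3425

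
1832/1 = 1832 =1832.00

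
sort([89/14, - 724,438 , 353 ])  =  [ - 724,89/14, 353, 438 ]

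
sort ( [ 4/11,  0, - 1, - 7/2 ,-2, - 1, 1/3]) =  [ - 7/2, - 2 , - 1, - 1, 0 , 1/3,4/11 ]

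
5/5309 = 5/5309 = 0.00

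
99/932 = 99/932 = 0.11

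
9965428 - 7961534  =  2003894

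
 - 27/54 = -1+1/2 = -0.50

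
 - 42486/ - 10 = 4248  +  3/5 = 4248.60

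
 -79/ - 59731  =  79/59731 = 0.00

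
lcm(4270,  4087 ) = 286090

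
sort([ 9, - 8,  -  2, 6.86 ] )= [ - 8, - 2, 6.86, 9]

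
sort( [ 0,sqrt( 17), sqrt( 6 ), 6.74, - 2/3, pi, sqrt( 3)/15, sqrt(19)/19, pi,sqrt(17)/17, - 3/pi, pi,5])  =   [ - 3/pi, - 2/3, 0 , sqrt( 3 ) /15,sqrt(19 )/19,sqrt ( 17 )/17, sqrt( 6),pi,pi , pi,sqrt(17 ),  5,6.74]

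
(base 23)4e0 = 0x986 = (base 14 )c62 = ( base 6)15142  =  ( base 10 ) 2438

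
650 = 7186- 6536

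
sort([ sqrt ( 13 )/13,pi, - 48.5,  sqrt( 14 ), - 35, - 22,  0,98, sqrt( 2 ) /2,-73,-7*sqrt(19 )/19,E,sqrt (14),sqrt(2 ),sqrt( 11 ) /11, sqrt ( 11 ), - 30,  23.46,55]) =[ - 73,- 48.5, -35,-30 , - 22, - 7*sqrt( 19 )/19,0,sqrt( 13) /13, sqrt(11)/11, sqrt(2 ) /2 , sqrt(2),E,  pi,sqrt(11 ),  sqrt( 14 ),  sqrt(14 ),23.46,55,  98]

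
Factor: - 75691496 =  - 2^3 *1399^1*6763^1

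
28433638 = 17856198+10577440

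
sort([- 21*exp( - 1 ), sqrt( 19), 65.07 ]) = [ -21* exp( - 1), sqrt( 19 ) , 65.07 ] 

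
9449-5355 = 4094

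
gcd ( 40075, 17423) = 7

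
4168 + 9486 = 13654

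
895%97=22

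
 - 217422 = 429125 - 646547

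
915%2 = 1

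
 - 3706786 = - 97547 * 38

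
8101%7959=142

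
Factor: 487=487^1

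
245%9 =2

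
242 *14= 3388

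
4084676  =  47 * 86908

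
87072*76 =6617472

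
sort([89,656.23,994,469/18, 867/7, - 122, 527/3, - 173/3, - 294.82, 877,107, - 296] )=[ - 296,-294.82,-122,- 173/3,469/18,89 , 107,867/7, 527/3 , 656.23,877,  994]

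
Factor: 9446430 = 2^1*3^1*5^1*7^1*44983^1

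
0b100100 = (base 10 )36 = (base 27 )19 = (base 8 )44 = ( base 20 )1g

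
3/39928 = 3/39928  =  0.00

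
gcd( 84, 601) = 1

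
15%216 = 15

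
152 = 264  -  112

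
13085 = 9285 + 3800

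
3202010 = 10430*307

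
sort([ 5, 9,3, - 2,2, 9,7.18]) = [ - 2,2, 3,  5, 7.18,9, 9 ]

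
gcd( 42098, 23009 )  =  7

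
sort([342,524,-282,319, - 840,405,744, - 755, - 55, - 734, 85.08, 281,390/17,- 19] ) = [ - 840, - 755, - 734, - 282, - 55, - 19,390/17,85.08,281, 319 , 342,405,  524,744]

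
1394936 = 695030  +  699906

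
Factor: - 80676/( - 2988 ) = 3^3=27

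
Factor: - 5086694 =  - 2^1*997^1 * 2551^1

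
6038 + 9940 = 15978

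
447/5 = 89 + 2/5 = 89.40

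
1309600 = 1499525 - 189925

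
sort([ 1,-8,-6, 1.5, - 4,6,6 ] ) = [ - 8,-6, - 4,  1, 1.5,  6, 6 ] 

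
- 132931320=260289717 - 393221037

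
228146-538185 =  - 310039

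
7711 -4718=2993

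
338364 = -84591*(- 4)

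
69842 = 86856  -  17014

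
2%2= 0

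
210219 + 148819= 359038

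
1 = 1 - 0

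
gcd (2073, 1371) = 3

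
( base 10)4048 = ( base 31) 46i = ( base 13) 1AC5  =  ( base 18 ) c8g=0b111111010000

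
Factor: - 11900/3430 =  -2^1*5^1*7^( - 2 )*17^1  =  - 170/49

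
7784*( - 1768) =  -13762112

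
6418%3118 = 182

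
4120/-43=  -4120/43 = - 95.81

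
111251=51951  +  59300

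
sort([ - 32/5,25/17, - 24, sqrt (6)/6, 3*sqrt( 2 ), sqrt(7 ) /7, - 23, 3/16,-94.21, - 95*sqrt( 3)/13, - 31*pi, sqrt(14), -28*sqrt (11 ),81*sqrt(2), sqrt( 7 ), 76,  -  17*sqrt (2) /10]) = [ - 31*pi ,-94.21,-28*sqrt( 11), - 24, - 23, - 95*sqrt( 3 )/13, - 32/5,-17*sqrt( 2)/10,3/16,  sqrt (7 ) /7,  sqrt( 6 ) /6 , 25/17, sqrt(7 ), sqrt(14),3*sqrt(2 ), 76, 81*sqrt(2)]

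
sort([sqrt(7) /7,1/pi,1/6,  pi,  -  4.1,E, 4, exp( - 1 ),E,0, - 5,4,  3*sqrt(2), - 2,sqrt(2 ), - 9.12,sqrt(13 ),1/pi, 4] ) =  [ - 9.12, - 5, - 4.1, - 2,0,  1/6,1/pi,  1/pi, exp(-1), sqrt(7)/7 , sqrt ( 2 ),E,E,pi,  sqrt( 13),4,4,4,3 * sqrt( 2 )] 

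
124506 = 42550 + 81956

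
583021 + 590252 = 1173273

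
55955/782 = 71 + 433/782 = 71.55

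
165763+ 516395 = 682158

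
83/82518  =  83/82518= 0.00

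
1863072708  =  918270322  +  944802386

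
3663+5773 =9436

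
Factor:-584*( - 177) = 2^3*3^1*59^1*73^1 = 103368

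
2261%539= 105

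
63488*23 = 1460224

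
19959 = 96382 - 76423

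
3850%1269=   43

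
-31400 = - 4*7850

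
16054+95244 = 111298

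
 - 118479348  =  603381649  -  721860997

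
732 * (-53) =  - 38796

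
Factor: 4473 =3^2 * 7^1*71^1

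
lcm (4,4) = 4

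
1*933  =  933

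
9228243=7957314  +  1270929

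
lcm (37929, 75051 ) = 3527397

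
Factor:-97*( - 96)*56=2^8*3^1*7^1 * 97^1 = 521472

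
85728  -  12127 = 73601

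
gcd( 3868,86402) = 2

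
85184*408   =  34755072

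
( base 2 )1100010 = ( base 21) 4E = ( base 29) 3b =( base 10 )98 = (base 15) 68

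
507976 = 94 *5404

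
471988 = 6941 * 68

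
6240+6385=12625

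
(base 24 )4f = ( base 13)87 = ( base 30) 3l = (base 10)111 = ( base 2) 1101111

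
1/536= 1/536=0.00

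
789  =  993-204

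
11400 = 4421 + 6979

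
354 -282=72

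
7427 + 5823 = 13250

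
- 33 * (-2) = 66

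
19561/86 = 19561/86 = 227.45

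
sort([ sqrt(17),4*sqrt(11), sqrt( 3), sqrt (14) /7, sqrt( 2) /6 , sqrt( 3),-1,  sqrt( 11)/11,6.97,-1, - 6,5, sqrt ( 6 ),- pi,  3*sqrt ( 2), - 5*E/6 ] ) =[ - 6 , - pi, - 5 *E/6,-1, - 1,  sqrt( 2)/6,sqrt( 11)/11, sqrt(14)/7 , sqrt( 3 ),  sqrt (3), sqrt( 6), sqrt( 17),3*sqrt( 2),5, 6.97,4*sqrt( 11) ]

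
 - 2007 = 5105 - 7112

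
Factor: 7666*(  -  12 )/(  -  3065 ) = 2^3*3^1*5^( - 1)*613^(  -  1)*3833^1= 91992/3065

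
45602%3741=710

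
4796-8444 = - 3648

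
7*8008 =56056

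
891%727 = 164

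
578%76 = 46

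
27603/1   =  27603 = 27603.00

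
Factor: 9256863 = 3^1 * 7^1*11^2*3643^1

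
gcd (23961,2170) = 7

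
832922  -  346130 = 486792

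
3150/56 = 225/4 = 56.25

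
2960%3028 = 2960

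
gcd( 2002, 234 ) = 26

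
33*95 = 3135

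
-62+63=1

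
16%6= 4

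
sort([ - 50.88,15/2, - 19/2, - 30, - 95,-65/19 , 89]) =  [-95 ,-50.88,  -  30, - 19/2, -65/19,  15/2,89]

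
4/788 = 1/197= 0.01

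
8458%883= 511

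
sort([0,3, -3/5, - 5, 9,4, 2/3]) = [ - 5 , - 3/5, 0,2/3 , 3,  4, 9] 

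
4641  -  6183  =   - 1542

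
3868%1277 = 37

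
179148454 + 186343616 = 365492070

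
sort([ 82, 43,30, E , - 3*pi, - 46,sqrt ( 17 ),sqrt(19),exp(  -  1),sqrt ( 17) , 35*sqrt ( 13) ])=[ - 46,-3*pi , exp( - 1 ),E, sqrt (17),sqrt( 17),sqrt(19),30,  43,82, 35*sqrt (13) ]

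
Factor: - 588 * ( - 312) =2^5* 3^2* 7^2 * 13^1 =183456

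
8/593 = 8/593 = 0.01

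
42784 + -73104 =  - 30320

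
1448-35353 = - 33905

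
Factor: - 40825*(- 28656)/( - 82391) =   -  1169881200/82391 = - 2^4*3^2*5^2*23^1*47^ (- 1)*71^1*199^1*1753^(- 1 ) 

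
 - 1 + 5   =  4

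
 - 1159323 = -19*61017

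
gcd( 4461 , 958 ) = 1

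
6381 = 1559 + 4822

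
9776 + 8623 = 18399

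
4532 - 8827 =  - 4295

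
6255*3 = 18765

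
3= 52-49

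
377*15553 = 5863481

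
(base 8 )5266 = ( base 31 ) 2qe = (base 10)2742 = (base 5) 41432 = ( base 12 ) 1706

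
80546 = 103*782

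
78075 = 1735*45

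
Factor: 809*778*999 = 628772598 = 2^1*3^3*37^1 *389^1*809^1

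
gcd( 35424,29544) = 24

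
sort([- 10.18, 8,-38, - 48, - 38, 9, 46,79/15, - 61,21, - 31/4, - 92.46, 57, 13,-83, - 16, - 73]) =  [ - 92.46,  -  83,  -  73,-61, - 48, -38, - 38, - 16, - 10.18, - 31/4 , 79/15, 8,  9,13, 21 , 46,57] 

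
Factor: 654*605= 2^1*3^1 *5^1*11^2 * 109^1 = 395670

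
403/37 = 403/37 = 10.89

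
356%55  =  26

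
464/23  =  20 +4/23 = 20.17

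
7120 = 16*445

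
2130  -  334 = 1796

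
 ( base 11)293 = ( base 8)530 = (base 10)344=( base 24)e8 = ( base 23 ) em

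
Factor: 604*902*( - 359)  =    -  195586072  =  - 2^3*11^1 * 41^1*151^1*359^1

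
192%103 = 89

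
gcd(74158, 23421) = 1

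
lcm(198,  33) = 198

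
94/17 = 94/17 = 5.53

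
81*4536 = 367416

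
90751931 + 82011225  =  172763156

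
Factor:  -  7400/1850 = -2^2=- 4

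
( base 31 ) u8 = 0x3aa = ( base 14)4B0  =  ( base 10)938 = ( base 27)17K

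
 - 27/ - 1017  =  3/113 = 0.03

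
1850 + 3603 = 5453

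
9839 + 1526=11365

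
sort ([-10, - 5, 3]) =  [  -  10,-5, 3] 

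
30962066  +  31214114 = 62176180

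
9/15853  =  9/15853=0.00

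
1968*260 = 511680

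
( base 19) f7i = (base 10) 5566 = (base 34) 4ro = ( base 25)8mg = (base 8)12676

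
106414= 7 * 15202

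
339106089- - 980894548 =1320000637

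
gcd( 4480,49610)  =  10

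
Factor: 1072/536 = 2^1 = 2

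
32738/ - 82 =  - 16369/41 = -399.24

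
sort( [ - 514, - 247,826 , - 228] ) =[-514  ,-247, - 228, 826 ] 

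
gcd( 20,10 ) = 10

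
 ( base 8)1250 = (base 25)125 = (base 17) 260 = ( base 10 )680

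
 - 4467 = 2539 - 7006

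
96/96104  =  12/12013 = 0.00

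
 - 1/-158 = 1/158 = 0.01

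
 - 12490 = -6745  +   - 5745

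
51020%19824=11372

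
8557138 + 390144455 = 398701593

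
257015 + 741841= 998856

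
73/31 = 73/31 = 2.35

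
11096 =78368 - 67272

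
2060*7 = 14420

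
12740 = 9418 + 3322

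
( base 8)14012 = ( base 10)6154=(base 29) 796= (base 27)8bp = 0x180a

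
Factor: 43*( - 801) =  -34443 = - 3^2*43^1*89^1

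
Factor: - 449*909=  - 408141 = - 3^2*101^1*449^1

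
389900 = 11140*35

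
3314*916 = 3035624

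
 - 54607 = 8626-63233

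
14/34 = 7/17 =0.41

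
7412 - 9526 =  - 2114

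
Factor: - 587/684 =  - 2^( - 2)*3^ (- 2 )*19^( - 1)*587^1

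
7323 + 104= 7427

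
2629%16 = 5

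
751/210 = 3 + 121/210 =3.58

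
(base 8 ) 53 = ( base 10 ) 43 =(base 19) 25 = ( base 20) 23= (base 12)37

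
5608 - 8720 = -3112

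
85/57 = 1 + 28/57 =1.49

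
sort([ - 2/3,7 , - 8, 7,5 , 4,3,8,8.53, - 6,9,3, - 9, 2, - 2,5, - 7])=[ - 9,-8,-7, - 6 , - 2, - 2/3,2,3,3,  4, 5, 5,7, 7,8, 8.53, 9]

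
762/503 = 762/503= 1.51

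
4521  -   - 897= 5418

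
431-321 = 110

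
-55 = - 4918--4863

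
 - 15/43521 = - 1 + 14502/14507=-  0.00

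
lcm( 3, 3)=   3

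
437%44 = 41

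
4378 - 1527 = 2851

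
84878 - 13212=71666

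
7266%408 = 330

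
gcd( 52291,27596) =1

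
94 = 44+50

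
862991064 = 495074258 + 367916806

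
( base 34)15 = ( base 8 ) 47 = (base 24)1f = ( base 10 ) 39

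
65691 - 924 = 64767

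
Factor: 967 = 967^1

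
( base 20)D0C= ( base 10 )5212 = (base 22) agk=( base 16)145c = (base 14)1C84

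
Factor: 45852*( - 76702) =-2^3* 3^1 *3821^1*38351^1 = - 3516940104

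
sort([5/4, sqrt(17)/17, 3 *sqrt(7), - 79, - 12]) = [ - 79,-12, sqrt(17)/17, 5/4,  3*sqrt(7) ] 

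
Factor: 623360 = 2^8*5^1*487^1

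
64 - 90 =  - 26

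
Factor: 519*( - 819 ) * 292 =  - 2^2*3^3 * 7^1*13^1*73^1*173^1 = - 124117812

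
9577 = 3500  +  6077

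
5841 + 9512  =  15353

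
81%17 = 13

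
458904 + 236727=695631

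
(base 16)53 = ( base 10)83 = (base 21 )3K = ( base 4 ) 1103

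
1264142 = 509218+754924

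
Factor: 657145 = 5^1*167^1 *787^1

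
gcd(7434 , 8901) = 9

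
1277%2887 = 1277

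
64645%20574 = 2923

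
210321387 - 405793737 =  - 195472350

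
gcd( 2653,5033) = 7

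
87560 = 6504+81056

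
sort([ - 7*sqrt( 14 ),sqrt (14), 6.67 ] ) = [  -  7*sqrt( 14), sqrt( 14),6.67 ]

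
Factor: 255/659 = 3^1*5^1 * 17^1*659^( - 1)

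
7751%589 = 94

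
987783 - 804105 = 183678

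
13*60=780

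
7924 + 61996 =69920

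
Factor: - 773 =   -  773^1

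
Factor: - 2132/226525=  - 2^2*5^(- 2 )*17^( - 1 ) = - 4/425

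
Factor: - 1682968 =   -  2^3*7^1*41^1*733^1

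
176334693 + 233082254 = 409416947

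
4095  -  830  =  3265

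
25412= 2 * 12706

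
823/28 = 29 + 11/28 = 29.39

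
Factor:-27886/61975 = - 2^1*5^( - 2)*37^( - 1)*67^ ( - 1 )*73^1*191^1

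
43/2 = 21  +  1/2 = 21.50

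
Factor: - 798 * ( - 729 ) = 2^1*3^7*7^1*19^1=581742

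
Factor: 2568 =2^3*3^1*107^1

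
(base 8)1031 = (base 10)537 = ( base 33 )g9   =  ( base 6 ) 2253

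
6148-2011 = 4137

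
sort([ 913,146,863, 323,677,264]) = [146, 264 , 323, 677,863 , 913]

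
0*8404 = 0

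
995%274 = 173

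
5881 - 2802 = 3079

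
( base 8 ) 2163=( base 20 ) 2GJ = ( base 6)5135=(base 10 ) 1139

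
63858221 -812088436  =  -748230215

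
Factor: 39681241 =1823^1*21767^1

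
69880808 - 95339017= - 25458209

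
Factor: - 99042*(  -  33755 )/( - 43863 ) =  - 2^1*5^1 * 17^1*43^1 *157^1*971^1*14621^(-1) = -1114387570/14621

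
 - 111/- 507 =37/169 =0.22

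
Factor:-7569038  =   - 2^1*3784519^1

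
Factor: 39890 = 2^1*5^1*3989^1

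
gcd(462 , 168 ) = 42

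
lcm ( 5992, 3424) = 23968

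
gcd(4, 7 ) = 1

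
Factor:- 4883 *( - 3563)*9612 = 2^2 * 3^3*7^1*19^1*89^1 * 257^1*  509^1 = 167230815948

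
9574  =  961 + 8613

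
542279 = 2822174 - 2279895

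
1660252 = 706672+953580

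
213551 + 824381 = 1037932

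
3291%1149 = 993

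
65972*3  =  197916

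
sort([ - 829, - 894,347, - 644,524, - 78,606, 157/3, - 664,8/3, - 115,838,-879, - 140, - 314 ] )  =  [-894, - 879, - 829 , - 664, -644,-314, - 140,- 115, - 78, 8/3, 157/3,347,524,606,  838]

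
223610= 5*44722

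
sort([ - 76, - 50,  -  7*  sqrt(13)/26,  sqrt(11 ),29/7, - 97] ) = [ - 97, - 76, - 50, - 7*sqrt(13)/26, sqrt(11), 29/7 ]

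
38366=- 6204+44570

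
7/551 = 7/551 =0.01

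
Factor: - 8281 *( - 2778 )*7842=2^2*3^2*  7^2*13^2*463^1*1307^1 = 180402214356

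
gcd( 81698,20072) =2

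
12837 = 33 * 389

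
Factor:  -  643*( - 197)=197^1*643^1 =126671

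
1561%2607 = 1561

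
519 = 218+301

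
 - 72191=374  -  72565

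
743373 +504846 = 1248219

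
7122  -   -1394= 8516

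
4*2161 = 8644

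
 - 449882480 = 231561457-681443937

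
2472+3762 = 6234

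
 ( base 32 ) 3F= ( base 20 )5B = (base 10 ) 111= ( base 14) 7d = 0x6f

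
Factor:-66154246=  - 2^1*2663^1*12421^1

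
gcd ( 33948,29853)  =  9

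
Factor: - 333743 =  - 83^1*4021^1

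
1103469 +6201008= 7304477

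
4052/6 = 675+ 1/3=675.33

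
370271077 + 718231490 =1088502567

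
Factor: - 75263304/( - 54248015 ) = 2^3*3^1*5^ ( - 1) * 173^1*18127^1 *10849603^ ( - 1 )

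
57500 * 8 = 460000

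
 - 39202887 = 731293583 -770496470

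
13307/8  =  1663 + 3/8 = 1663.38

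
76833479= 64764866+12068613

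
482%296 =186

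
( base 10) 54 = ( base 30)1O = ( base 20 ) 2e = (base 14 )3C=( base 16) 36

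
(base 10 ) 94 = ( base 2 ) 1011110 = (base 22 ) 46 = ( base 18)54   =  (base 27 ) 3d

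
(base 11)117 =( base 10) 139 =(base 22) 67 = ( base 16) 8B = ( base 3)12011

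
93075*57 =5305275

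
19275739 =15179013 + 4096726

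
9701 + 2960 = 12661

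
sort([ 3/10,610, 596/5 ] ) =[ 3/10  ,  596/5 , 610]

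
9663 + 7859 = 17522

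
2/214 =1/107 = 0.01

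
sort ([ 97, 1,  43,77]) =[1, 43,77,97] 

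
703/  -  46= -16 +33/46 =- 15.28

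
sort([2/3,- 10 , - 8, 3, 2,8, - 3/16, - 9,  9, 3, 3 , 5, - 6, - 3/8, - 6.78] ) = [ - 10, - 9,-8, - 6.78, - 6, - 3/8, - 3/16, 2/3, 2,3, 3,3, 5, 8 , 9] 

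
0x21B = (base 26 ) kj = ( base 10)539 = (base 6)2255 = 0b1000011011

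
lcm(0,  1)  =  0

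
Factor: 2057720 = 2^3 * 5^1*7^1 * 7349^1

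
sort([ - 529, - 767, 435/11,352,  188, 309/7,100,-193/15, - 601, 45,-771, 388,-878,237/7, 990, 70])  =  [-878, - 771, - 767,-601, - 529, - 193/15, 237/7,435/11, 309/7, 45, 70, 100, 188, 352,388, 990 ]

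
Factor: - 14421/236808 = -2^( - 3)*3^( - 1)*13^ ( - 1 ) * 19^1= - 19/312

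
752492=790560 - 38068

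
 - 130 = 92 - 222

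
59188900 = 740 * 79985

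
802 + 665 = 1467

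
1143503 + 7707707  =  8851210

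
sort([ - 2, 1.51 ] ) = [ - 2, 1.51]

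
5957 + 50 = 6007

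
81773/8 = 10221 + 5/8 = 10221.62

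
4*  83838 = 335352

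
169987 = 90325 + 79662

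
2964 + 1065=4029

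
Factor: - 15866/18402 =-7933/9201 = - 3^( - 1)*3067^( - 1 )*7933^1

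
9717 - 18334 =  - 8617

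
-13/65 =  - 1+4/5=- 0.20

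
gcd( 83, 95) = 1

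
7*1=7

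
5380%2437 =506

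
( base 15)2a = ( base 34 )16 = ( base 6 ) 104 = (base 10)40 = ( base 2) 101000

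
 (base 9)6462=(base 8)11222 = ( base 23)8mg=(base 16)1292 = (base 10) 4754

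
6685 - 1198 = 5487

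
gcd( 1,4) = 1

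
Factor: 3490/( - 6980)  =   - 2^( - 1 ) =- 1/2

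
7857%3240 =1377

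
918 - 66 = 852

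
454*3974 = 1804196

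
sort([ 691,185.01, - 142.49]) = [ - 142.49, 185.01,691]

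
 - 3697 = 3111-6808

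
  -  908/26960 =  - 227/6740 = - 0.03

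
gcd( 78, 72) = 6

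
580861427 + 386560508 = 967421935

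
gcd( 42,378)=42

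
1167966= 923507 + 244459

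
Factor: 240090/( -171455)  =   - 2^1*3^1  *151^1*647^( - 1)= -906/647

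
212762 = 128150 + 84612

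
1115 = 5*223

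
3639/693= 1213/231 = 5.25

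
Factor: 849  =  3^1*283^1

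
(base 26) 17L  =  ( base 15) 3d9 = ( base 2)1101101111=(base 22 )1hl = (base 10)879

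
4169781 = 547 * 7623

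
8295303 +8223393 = 16518696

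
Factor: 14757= 3^1*4919^1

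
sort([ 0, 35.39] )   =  [ 0,  35.39 ] 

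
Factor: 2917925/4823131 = 153575/253849=5^2*97^( - 1)*2617^( - 1 )*6143^1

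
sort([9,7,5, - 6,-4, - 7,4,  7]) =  [-7 , - 6, -4,4, 5,7,7,9]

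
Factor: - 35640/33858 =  - 2^2*5^1*19^( - 1 ) = - 20/19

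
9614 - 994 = 8620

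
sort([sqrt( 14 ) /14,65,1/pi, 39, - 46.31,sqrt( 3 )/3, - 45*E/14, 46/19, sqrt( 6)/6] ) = [ - 46.31,-45 * E/14,  sqrt(14 )/14, 1/pi, sqrt(6)/6, sqrt(3)/3, 46/19, 39,65 ]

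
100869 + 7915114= 8015983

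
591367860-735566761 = - 144198901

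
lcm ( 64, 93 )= 5952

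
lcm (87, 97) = 8439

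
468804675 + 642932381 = 1111737056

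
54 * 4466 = 241164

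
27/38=27/38 = 0.71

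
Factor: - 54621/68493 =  - 63/79 = - 3^2* 7^1*79^(- 1 )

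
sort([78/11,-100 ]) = [ - 100,78/11]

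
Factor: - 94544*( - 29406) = 2780160864 = 2^5 * 3^1*13^2 * 19^1*29^1*311^1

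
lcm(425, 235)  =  19975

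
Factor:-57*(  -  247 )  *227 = 3195933= 3^1 * 13^1*19^2*227^1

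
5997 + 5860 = 11857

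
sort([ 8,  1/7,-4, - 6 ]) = [ - 6, -4,1/7,  8 ]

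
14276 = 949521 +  - 935245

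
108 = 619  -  511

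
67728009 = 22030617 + 45697392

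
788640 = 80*9858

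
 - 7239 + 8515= 1276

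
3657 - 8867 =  - 5210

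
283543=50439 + 233104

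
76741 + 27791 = 104532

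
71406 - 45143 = 26263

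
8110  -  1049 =7061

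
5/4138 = 5/4138 = 0.00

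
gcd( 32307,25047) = 363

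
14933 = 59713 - 44780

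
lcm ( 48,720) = 720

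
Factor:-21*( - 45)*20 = 18900 = 2^2*3^3*5^2*7^1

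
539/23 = 539/23 =23.43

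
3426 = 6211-2785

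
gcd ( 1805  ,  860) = 5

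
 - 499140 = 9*( - 55460 )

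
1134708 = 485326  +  649382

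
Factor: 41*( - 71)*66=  - 2^1*3^1*11^1 * 41^1*71^1=- 192126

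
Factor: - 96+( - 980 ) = -2^2*269^1 = - 1076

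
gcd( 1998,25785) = 27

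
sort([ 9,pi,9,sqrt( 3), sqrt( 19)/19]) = [sqrt (19)/19,sqrt( 3),  pi , 9 , 9]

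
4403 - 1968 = 2435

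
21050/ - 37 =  - 569 + 3/37 = -  568.92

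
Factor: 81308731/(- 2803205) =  - 5^( - 1) * 7^1*47^1 * 53^1*4663^1*560641^(-1)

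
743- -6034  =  6777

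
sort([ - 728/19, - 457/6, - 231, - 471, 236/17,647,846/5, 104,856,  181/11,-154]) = [ - 471, - 231, - 154, - 457/6, - 728/19,236/17,181/11,104,846/5, 647, 856]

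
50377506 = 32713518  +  17663988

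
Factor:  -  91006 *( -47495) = 2^1*5^1*7^1*23^1*59^1*45503^1=4322329970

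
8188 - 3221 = 4967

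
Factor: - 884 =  - 2^2*13^1 *17^1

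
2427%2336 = 91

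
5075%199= 100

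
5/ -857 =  - 1 + 852/857  =  - 0.01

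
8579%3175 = 2229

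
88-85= 3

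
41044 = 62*662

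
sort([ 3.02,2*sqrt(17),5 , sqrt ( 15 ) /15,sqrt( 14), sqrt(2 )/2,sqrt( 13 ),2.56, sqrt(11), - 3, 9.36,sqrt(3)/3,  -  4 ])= [ - 4, - 3, sqrt(15) /15, sqrt( 3)/3,sqrt( 2 )/2,2.56,3.02, sqrt(11 )  ,  sqrt ( 13),sqrt( 14),5, 2* sqrt(17),9.36 ] 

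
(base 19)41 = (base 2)1001101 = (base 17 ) 49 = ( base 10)77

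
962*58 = 55796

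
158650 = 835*190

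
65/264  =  65/264 = 0.25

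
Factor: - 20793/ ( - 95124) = 2^( -2)*29^1*239^1*7927^(-1)   =  6931/31708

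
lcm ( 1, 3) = 3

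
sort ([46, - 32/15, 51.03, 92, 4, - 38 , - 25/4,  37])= [ - 38, - 25/4, - 32/15, 4,  37,  46 , 51.03, 92] 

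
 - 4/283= - 4/283 =- 0.01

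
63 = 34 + 29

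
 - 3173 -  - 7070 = 3897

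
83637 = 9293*9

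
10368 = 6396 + 3972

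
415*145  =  60175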